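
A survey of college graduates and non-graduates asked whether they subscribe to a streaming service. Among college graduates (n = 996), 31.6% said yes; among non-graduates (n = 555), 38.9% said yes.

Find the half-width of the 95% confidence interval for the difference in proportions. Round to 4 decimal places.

0.0498

The two standard errors are √(0.3160×0.6840/996) = 0.01473 and √(0.3890×0.6110/555) = 0.02069.
Because the samples are independent, SE_diff = √(0.01473² + 0.02069²) = 0.02540.
Using z* = 1.960 for 95%, ME = 1.960 × 0.02540 = 0.04978.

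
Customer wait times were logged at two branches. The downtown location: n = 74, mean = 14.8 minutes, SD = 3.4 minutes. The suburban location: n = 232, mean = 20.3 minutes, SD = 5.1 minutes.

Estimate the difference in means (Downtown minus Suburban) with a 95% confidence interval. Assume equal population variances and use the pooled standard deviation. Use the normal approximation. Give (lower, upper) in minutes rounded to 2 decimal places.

(-6.74, -4.26)

Pooled variance s_p² = [73·3.4² + 231·5.1²] / (74+232−2) = 22.5401, so s_p = 4.7476.
SE_diff = s_p·√(1/n₁ + 1/n₂) = 4.7476·√(1/74 + 1/232) = 0.6338.
z* = 1.960; margin = 1.960 × 0.6338 = 1.2422.
Difference = 14.8 − 20.3 = -5.5000.
-5.5000 ± 1.2422 → (-6.74, -4.26).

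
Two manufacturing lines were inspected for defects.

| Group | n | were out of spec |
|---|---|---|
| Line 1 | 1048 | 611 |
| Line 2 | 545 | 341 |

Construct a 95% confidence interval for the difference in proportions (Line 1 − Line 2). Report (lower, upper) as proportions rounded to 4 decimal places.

Sample proportions: 611/1048 = 0.5830, 341/545 = 0.6257.
Each SE is √(p̂(1−p̂)/n): √(0.5830·0.4170/1048) = 0.01523 and √(0.6257·0.3743/545) = 0.02073.
SE(p̂₁ − p̂₂) = √(SE₁² + SE₂²) = √(0.0002319529 + 0.0004297329) = 0.02572, since the two samples are independent.
At 95% confidence z* = 1.960; margin = 1.960 × 0.02572 = 0.05041.
The difference is 0.5830 − 0.6257 = -0.0427, so the interval is -0.0427 ± 0.05041 = (-0.0931, 0.0077).

(-0.0931, 0.0077)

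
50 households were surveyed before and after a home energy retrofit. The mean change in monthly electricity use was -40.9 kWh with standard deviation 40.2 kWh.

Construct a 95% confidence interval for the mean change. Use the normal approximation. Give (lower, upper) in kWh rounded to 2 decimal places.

Paired design: SE = s_d/√n = 40.2/√50 = 5.6851.
z* = 1.960; margin of error = 1.960 × 5.6851 = 11.1428.
-40.9 ± 11.1428 → (-52.04, -29.76).

(-52.04, -29.76)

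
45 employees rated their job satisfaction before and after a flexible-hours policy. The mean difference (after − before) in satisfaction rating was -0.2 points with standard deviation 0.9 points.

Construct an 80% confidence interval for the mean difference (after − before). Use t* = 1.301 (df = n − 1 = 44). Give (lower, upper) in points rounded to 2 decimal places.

This is a matched-pairs design, so SE = s_d/√n = 0.9/√45 = 0.1342.
Margin = 1.301 × 0.1342 = 0.1746; the interval is -0.2 ± 0.1746 = (-0.37, -0.03).

(-0.37, -0.03)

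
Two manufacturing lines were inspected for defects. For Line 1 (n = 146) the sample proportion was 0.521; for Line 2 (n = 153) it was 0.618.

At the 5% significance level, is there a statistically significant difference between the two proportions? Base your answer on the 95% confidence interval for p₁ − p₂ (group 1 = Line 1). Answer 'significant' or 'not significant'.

not significant

The two standard errors are √(0.5210×0.4790/146) = 0.04134 and √(0.6180×0.3820/153) = 0.03928.
Because the samples are independent, SE_diff = √(0.04134² + 0.03928²) = 0.05703.
Using z* = 1.960 for 95%, ME = 1.960 × 0.05703 = 0.11178.
p̂₁ − p̂₂ = -0.0970; interval -0.0970 ± 0.11178 gives (-0.20878, 0.01478).
The interval (-0.20878, 0.01478) contains 0, so the difference is not significant.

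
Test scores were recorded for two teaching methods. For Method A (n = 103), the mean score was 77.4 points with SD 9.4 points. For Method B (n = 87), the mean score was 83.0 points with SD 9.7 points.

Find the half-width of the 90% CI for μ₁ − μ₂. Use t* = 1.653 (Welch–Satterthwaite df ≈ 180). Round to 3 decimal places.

Per-group SEs: s₁/√n₁ = 9.4/√103 = 0.9262, s₂/√n₂ = 9.7/√87 = 1.0399.
Unpooled SE of the difference: √(0.85784644 + 1.08139201) = 1.3926.
Margin of error = t* · SE = 1.653 × 1.3926 = 2.3020.

2.302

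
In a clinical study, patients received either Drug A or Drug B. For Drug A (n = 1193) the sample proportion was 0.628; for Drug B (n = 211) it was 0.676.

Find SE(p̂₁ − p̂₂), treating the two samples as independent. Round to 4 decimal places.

0.0351

SE₁ = √(p̂₁(1−p̂₁)/n₁) = √(0.6280·0.3720/1193) = 0.01399; SE₂ = √(0.6760·0.3240/211) = 0.03222.
Independent samples: SE of the difference = √(SE₁² + SE₂²) = √(0.0001957201 + 0.0010381284) = 0.03513.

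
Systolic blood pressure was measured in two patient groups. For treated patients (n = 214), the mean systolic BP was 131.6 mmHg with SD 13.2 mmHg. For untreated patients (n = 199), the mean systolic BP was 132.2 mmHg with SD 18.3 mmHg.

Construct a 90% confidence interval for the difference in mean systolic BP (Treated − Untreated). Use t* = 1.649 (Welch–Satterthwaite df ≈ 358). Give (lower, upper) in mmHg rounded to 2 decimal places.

(-3.21, 2.01)

SE₁ = s₁/√n₁ = 13.2/√214 = 0.9023; SE₂ = 18.3/√199 = 1.2973.
Independent samples, unequal variances: SE_diff = √(SE₁² + SE₂²) = √(0.81414529 + 1.68298729) = 1.5802.
t* = 1.649, so margin of error = 1.649 × 1.5802 = 2.6057.
Difference in means = 131.6 − 132.2 = -0.6000.
-0.6000 ± 2.6057 → (-3.21, 2.01).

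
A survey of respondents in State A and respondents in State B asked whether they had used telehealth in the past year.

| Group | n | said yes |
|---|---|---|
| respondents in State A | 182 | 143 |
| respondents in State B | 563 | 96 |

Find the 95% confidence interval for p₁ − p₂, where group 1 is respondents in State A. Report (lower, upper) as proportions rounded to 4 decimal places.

(0.5480, 0.6824)

First, p̂₁ = 143/182 = 0.7857; p̂₂ = 96/563 = 0.1705.
The two standard errors are √(0.7857×0.2143/182) = 0.03042 and √(0.1705×0.8295/563) = 0.01585.
Because the samples are independent, SE_diff = √(0.03042² + 0.01585²) = 0.03430.
Using z* = 1.960 for 95%, ME = 1.960 × 0.03430 = 0.06723.
p̂₁ − p̂₂ = 0.6152; interval 0.6152 ± 0.06723 gives (0.5480, 0.6824).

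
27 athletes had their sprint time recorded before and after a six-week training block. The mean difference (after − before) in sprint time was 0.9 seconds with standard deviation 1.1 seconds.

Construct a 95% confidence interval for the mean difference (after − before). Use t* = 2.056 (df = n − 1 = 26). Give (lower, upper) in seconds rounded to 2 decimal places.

(0.46, 1.34)

This is a matched-pairs design, so SE = s_d/√n = 1.1/√27 = 0.2117.
Margin = 2.056 × 0.2117 = 0.4353; the interval is 0.9 ± 0.4353 = (0.46, 1.34).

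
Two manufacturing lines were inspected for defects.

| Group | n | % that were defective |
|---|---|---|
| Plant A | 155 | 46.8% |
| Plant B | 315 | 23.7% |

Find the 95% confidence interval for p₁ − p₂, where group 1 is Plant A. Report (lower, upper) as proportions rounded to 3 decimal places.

(0.139, 0.323)

The two standard errors are √(0.4680×0.5320/155) = 0.04008 and √(0.2370×0.7630/315) = 0.02396.
Because the samples are independent, SE_diff = √(0.04008² + 0.02396²) = 0.04670.
Using z* = 1.960 for 95%, ME = 1.960 × 0.04670 = 0.09153.
p̂₁ − p̂₂ = 0.2310; interval 0.2310 ± 0.09153 gives (0.139, 0.323).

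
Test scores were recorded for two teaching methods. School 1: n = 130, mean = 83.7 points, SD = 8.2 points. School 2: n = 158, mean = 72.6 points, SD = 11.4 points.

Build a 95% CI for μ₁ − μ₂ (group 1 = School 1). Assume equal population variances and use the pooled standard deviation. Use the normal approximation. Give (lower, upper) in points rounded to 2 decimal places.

(8.76, 13.44)

s_p = √[((n₁−1)s₁² + (n₂−1)s₂²)/(n₁+n₂−2)] = √[(129·8.2² + 157·11.4²)/286] = 10.0832.
SE = 10.0832·√(1/130 + 1/158) = 1.1940.
With z* = 1.960, margin = 1.960 × 1.1940 = 2.3402.
x̄₁ − x̄₂ = 83.7 − 72.6 = 11.1000; interval 11.1000 ± 2.3402 = (8.76, 13.44).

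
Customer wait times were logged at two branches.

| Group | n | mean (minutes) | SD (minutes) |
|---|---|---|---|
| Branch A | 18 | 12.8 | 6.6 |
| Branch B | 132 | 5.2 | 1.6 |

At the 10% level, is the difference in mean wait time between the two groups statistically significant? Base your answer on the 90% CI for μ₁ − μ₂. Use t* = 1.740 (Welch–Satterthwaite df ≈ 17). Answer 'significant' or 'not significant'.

significant

Per-group SEs: s₁/√n₁ = 6.6/√18 = 1.5556, s₂/√n₂ = 1.6/√132 = 0.1393.
Unpooled SE of the difference: √(2.41989136 + 0.01940449) = 1.5618.
Margin of error = t* · SE = 1.740 × 1.5618 = 2.7175.
x̄₁ − x̄₂ = 12.8 − 5.2 = 7.6000.
CI: 7.6000 ± 2.7175 = (4.8825, 10.3175).
The interval (4.8825, 10.3175) does not contain 0, so the difference is significant.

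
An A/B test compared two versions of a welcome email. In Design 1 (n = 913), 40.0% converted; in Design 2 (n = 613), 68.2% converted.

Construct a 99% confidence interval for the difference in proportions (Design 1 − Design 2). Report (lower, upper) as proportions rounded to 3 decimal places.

Each SE is √(p̂(1−p̂)/n): √(0.4000·0.6000/913) = 0.01621 and √(0.6820·0.3180/613) = 0.01881.
SE(p̂₁ − p̂₂) = √(SE₁² + SE₂²) = √(0.0002627641 + 0.0003538161) = 0.02483, since the two samples are independent.
At 99% confidence z* = 2.576; margin = 2.576 × 0.02483 = 0.06396.
The difference is 0.4000 − 0.6820 = -0.2820, so the interval is -0.2820 ± 0.06396 = (-0.346, -0.218).

(-0.346, -0.218)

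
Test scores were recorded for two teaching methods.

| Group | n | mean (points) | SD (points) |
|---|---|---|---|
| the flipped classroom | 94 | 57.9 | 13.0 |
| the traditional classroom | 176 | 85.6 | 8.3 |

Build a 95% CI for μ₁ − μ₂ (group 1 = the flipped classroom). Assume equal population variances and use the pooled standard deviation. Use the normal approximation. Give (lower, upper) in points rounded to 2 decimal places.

Pooled variance s_p² = [93·13.0² + 175·8.3²] / (94+176−2) = 103.6297, so s_p = 10.1799.
SE_diff = s_p·√(1/n₁ + 1/n₂) = 10.1799·√(1/94 + 1/176) = 1.3005.
z* = 1.960; margin = 1.960 × 1.3005 = 2.5490.
Difference = 57.9 − 85.6 = -27.7000.
-27.7000 ± 2.5490 → (-30.25, -25.15).

(-30.25, -25.15)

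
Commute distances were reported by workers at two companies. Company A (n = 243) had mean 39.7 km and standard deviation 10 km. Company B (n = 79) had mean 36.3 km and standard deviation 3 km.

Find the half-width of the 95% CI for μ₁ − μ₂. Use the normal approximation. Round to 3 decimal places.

1.421

Standard errors of each mean: 10/√243 = 0.6415 and 3/√79 = 0.3375.
SE(x̄₁ − x̄₂) = √(0.6415² + 0.3375²) = 0.7249 for independent samples with unequal variances.
With z* = 1.960, the margin is 1.960 × 0.7249 = 1.4208.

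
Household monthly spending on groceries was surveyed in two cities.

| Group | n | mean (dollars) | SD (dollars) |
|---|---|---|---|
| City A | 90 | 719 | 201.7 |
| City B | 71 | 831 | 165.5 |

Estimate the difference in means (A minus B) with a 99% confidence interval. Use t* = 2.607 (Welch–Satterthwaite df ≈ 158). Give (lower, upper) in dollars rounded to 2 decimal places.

(-187.46, -36.54)

SE₁ = s₁/√n₁ = 201.7/√90 = 21.2610; SE₂ = 165.5/√71 = 19.6412.
Independent samples, unequal variances: SE_diff = √(SE₁² + SE₂²) = √(452.030121 + 385.77673744) = 28.9449.
t* = 2.607, so margin of error = 2.607 × 28.9449 = 75.4594.
Difference in means = 719 − 831 = -112.0000.
-112.0000 ± 75.4594 → (-187.46, -36.54).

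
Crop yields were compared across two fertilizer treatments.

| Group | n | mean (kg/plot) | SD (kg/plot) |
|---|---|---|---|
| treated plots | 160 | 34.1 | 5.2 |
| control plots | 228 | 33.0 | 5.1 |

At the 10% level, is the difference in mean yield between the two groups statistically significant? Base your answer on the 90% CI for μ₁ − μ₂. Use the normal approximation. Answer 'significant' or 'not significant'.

Per-group SEs: s₁/√n₁ = 5.2/√160 = 0.4111, s₂/√n₂ = 5.1/√228 = 0.3378.
Unpooled SE of the difference: √(0.16900321 + 0.11410884) = 0.5321.
Margin of error = z* · SE = 1.645 × 0.5321 = 0.8753.
x̄₁ − x̄₂ = 34.1 − 33.0 = 1.1000.
CI: 1.1000 ± 0.8753 = (0.2247, 1.9753).
The interval (0.2247, 1.9753) does not contain 0, so the difference is significant.

significant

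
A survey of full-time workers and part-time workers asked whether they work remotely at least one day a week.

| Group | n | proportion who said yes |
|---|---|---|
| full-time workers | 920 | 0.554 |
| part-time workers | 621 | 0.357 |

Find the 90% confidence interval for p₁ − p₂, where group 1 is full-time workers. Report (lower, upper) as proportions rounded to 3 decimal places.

(0.155, 0.239)

Each SE is √(p̂(1−p̂)/n): √(0.5540·0.4460/920) = 0.01639 and √(0.3570·0.6430/621) = 0.01923.
SE(p̂₁ − p̂₂) = √(SE₁² + SE₂²) = √(0.0002686321 + 0.0003697929) = 0.02527, since the two samples are independent.
At 90% confidence z* = 1.645; margin = 1.645 × 0.02527 = 0.04157.
The difference is 0.5540 − 0.3570 = 0.1970, so the interval is 0.1970 ± 0.04157 = (0.155, 0.239).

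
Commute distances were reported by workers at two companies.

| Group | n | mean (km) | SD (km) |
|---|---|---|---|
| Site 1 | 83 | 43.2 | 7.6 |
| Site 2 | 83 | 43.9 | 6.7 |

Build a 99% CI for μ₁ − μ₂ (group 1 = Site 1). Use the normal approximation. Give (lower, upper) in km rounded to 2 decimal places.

Standard errors of each mean: 7.6/√83 = 0.8342 and 6.7/√83 = 0.7354.
SE(x̄₁ − x̄₂) = √(0.8342² + 0.7354²) = 1.1121 for independent samples with unequal variances.
With z* = 2.576, the margin is 2.576 × 1.1121 = 2.8648.
x̄₁ − x̄₂ = 43.2 − 43.9 = -0.7000; the interval is -0.7000 ± 2.8648 = (-3.56, 2.16).

(-3.56, 2.16)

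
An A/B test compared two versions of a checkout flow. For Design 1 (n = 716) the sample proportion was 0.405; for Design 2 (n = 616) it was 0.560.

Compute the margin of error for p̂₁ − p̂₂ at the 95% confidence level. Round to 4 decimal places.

0.0532

SE₁ = √(p̂₁(1−p̂₁)/n₁) = √(0.4050·0.5950/716) = 0.01835; SE₂ = √(0.5600·0.4400/616) = 0.02000.
Independent samples: SE of the difference = √(SE₁² + SE₂²) = √(0.0003367225 + 0.0004) = 0.02714.
z* for 95% confidence is 1.960, so the margin of error is 1.960 × 0.02714 = 0.05319.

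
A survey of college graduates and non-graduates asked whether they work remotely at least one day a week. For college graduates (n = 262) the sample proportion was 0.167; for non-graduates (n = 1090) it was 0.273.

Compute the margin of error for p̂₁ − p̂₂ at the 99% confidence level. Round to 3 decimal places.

0.069

Each SE is √(p̂(1−p̂)/n): √(0.1670·0.8330/262) = 0.02304 and √(0.2730·0.7270/1090) = 0.01349.
SE(p̂₁ − p̂₂) = √(SE₁² + SE₂²) = √(0.0005308416 + 0.0001819801) = 0.02670, since the two samples are independent.
At 99% confidence z* = 2.576; margin = 2.576 × 0.02670 = 0.06878.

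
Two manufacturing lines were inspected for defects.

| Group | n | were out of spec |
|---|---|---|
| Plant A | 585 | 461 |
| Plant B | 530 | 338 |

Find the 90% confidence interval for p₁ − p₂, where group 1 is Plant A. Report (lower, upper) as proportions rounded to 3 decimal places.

(0.106, 0.194)

p̂₁ = 461/585 = 0.7880 and p̂₂ = 338/530 = 0.6377.
SE₁ = √(p̂₁(1−p̂₁)/n₁) = √(0.7880·0.2120/585) = 0.01690; SE₂ = √(0.6377·0.3623/530) = 0.02088.
Independent samples: SE of the difference = √(SE₁² + SE₂²) = √(0.00028561 + 0.0004359744) = 0.02686.
z* for 90% confidence is 1.645, so the margin of error is 1.645 × 0.02686 = 0.04418.
Point estimate p̂₁ − p̂₂ = 0.7880 − 0.6377 = 0.1503.
0.1503 ± 0.04418 → (0.106, 0.194).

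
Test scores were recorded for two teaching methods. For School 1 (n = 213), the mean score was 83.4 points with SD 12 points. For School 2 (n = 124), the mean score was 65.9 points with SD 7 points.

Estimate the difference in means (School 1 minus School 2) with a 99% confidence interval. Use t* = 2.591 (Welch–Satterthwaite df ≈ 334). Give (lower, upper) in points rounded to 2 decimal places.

SE₁ = s₁/√n₁ = 12/√213 = 0.8222; SE₂ = 7/√124 = 0.6286.
Independent samples, unequal variances: SE_diff = √(SE₁² + SE₂²) = √(0.67601284 + 0.39513796) = 1.0350.
t* = 2.591, so margin of error = 2.591 × 1.0350 = 2.6817.
Difference in means = 83.4 − 65.9 = 17.5000.
17.5000 ± 2.6817 → (14.82, 20.18).

(14.82, 20.18)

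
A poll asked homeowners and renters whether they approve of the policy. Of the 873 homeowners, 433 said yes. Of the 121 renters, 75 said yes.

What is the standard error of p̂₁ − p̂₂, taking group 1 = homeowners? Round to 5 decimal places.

p̂₁ = 433/873 = 0.4960 and p̂₂ = 75/121 = 0.6198.
SE₁ = √(p̂₁(1−p̂₁)/n₁) = √(0.4960·0.5040/873) = 0.01692; SE₂ = √(0.6198·0.3802/121) = 0.04413.
Independent samples: SE of the difference = √(SE₁² + SE₂²) = √(0.0002862864 + 0.0019474569) = 0.04726.

0.04726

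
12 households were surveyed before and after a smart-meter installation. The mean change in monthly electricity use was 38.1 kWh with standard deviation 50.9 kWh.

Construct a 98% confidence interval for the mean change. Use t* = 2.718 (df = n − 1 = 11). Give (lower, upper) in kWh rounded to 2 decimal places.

(-1.84, 78.04)

This is a matched-pairs design, so SE = s_d/√n = 50.9/√12 = 14.6936.
Margin = 2.718 × 14.6936 = 39.9372; the interval is 38.1 ± 39.9372 = (-1.84, 78.04).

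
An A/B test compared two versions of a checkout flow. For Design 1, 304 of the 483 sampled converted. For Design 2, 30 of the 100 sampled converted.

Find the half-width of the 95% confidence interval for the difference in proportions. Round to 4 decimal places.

0.0996

First, p̂₁ = 304/483 = 0.6294; p̂₂ = 30/100 = 0.3000.
The two standard errors are √(0.6294×0.3706/483) = 0.02198 and √(0.3000×0.7000/100) = 0.04583.
Because the samples are independent, SE_diff = √(0.02198² + 0.04583²) = 0.05083.
Using z* = 1.960 for 95%, ME = 1.960 × 0.05083 = 0.09963.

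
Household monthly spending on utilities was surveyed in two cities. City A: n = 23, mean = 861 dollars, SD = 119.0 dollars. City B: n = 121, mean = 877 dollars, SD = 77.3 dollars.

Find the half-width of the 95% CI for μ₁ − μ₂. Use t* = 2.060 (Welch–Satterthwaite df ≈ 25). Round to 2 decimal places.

53.13

Per-group SEs: s₁/√n₁ = 119.0/√23 = 24.8132, s₂/√n₂ = 77.3/√121 = 7.0273.
Unpooled SE of the difference: √(615.69489424 + 49.38294529) = 25.7891.
Margin of error = t* · SE = 2.060 × 25.7891 = 53.1255.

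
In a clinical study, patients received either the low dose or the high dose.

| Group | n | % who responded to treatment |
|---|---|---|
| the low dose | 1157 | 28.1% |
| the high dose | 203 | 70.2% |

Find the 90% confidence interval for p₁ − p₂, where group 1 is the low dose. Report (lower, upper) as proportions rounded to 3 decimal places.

(-0.478, -0.364)

Each SE is √(p̂(1−p̂)/n): √(0.2810·0.7190/1157) = 0.01321 and √(0.7020·0.2980/203) = 0.03210.
SE(p̂₁ − p̂₂) = √(SE₁² + SE₂²) = √(0.0001745041 + 0.00103041) = 0.03471, since the two samples are independent.
At 90% confidence z* = 1.645; margin = 1.645 × 0.03471 = 0.05710.
The difference is 0.2810 − 0.7020 = -0.4210, so the interval is -0.4210 ± 0.05710 = (-0.478, -0.364).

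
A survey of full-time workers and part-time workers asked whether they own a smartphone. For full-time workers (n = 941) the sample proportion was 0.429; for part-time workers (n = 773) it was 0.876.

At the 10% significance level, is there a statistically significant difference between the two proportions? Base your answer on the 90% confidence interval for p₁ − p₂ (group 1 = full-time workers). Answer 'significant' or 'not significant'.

significant

SE₁ = √(p̂₁(1−p̂₁)/n₁) = √(0.4290·0.5710/941) = 0.01613; SE₂ = √(0.8760·0.1240/773) = 0.01185.
Independent samples: SE of the difference = √(SE₁² + SE₂²) = √(0.0002601769 + 0.0001404225) = 0.02001.
z* for 90% confidence is 1.645, so the margin of error is 1.645 × 0.02001 = 0.03292.
Point estimate p̂₁ − p̂₂ = 0.4290 − 0.8760 = -0.4470.
-0.4470 ± 0.03292 → (-0.47992, -0.41408).
The interval (-0.47992, -0.41408) does not contain 0, so the difference is significant.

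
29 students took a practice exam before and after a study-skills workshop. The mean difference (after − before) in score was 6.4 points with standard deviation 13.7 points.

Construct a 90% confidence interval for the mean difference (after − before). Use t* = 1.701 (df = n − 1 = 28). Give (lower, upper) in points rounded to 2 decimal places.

(2.07, 10.73)

Paired design: SE = s_d/√n = 13.7/√29 = 2.5440.
t* = 1.701; margin of error = 1.701 × 2.5440 = 4.3273.
6.4 ± 4.3273 → (2.07, 10.73).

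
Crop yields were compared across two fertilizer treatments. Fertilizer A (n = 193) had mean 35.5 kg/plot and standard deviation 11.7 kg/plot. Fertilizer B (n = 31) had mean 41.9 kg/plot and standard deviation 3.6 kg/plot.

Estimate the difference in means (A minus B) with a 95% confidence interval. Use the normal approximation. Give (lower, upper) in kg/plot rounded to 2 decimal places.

SE₁ = s₁/√n₁ = 11.7/√193 = 0.8422; SE₂ = 3.6/√31 = 0.6466.
Independent samples, unequal variances: SE_diff = √(SE₁² + SE₂²) = √(0.70930084 + 0.41809156) = 1.0618.
z* = 1.960, so margin of error = 1.960 × 1.0618 = 2.0811.
Difference in means = 35.5 − 41.9 = -6.4000.
-6.4000 ± 2.0811 → (-8.48, -4.32).

(-8.48, -4.32)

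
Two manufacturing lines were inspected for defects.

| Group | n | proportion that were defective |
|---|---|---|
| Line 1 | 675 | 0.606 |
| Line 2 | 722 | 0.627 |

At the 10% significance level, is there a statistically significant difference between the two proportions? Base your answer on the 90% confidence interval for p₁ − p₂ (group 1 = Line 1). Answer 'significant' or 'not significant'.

The two standard errors are √(0.6060×0.3940/675) = 0.01881 and √(0.6270×0.3730/722) = 0.01800.
Because the samples are independent, SE_diff = √(0.01881² + 0.01800²) = 0.02603.
Using z* = 1.645 for 90%, ME = 1.645 × 0.02603 = 0.04282.
p̂₁ − p̂₂ = -0.0210; interval -0.0210 ± 0.04282 gives (-0.06382, 0.02182).
The interval (-0.06382, 0.02182) contains 0, so the difference is not significant.

not significant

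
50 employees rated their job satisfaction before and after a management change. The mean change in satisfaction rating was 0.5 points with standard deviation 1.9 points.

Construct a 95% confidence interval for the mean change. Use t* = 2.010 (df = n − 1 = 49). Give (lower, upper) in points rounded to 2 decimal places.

(-0.04, 1.04)

This is a matched-pairs design, so SE = s_d/√n = 1.9/√50 = 0.2687.
Margin = 2.010 × 0.2687 = 0.5401; the interval is 0.5 ± 0.5401 = (-0.04, 1.04).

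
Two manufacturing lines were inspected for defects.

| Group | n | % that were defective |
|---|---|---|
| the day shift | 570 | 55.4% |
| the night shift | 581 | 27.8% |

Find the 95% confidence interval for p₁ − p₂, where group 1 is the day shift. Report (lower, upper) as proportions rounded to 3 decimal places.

(0.221, 0.331)

Each SE is √(p̂(1−p̂)/n): √(0.5540·0.4460/570) = 0.02082 and √(0.2780·0.7220/581) = 0.01859.
SE(p̂₁ − p̂₂) = √(SE₁² + SE₂²) = √(0.0004334724 + 0.0003455881) = 0.02791, since the two samples are independent.
At 95% confidence z* = 1.960; margin = 1.960 × 0.02791 = 0.05470.
The difference is 0.5540 − 0.2780 = 0.2760, so the interval is 0.2760 ± 0.05470 = (0.221, 0.331).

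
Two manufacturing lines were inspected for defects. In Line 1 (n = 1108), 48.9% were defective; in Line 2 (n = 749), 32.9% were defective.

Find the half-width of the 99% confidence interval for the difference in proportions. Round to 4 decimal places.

Each SE is √(p̂(1−p̂)/n): √(0.4890·0.5110/1108) = 0.01502 and √(0.3290·0.6710/749) = 0.01717.
SE(p̂₁ − p̂₂) = √(SE₁² + SE₂²) = √(0.0002256004 + 0.0002948089) = 0.02281, since the two samples are independent.
At 99% confidence z* = 2.576; margin = 2.576 × 0.02281 = 0.05876.

0.0588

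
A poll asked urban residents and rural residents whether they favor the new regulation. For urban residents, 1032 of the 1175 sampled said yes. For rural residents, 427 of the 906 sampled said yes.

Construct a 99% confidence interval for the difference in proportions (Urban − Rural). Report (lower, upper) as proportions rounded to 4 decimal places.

p̂₁ = 1032/1175 = 0.8783 and p̂₂ = 427/906 = 0.4713.
SE₁ = √(p̂₁(1−p̂₁)/n₁) = √(0.8783·0.1217/1175) = 0.00954; SE₂ = √(0.4713·0.5287/906) = 0.01658.
Independent samples: SE of the difference = √(SE₁² + SE₂²) = √(0.0000910116 + 0.0002748964) = 0.01913.
z* for 99% confidence is 2.576, so the margin of error is 2.576 × 0.01913 = 0.04928.
Point estimate p̂₁ − p̂₂ = 0.8783 − 0.4713 = 0.4070.
0.4070 ± 0.04928 → (0.3577, 0.4563).

(0.3577, 0.4563)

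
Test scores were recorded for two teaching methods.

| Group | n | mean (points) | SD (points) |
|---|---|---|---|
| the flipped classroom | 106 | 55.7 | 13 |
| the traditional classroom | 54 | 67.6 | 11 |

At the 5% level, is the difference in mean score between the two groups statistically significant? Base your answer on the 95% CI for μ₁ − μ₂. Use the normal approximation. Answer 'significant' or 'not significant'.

significant

Standard errors of each mean: 13/√106 = 1.2627 and 11/√54 = 1.4969.
SE(x̄₁ − x̄₂) = √(1.2627² + 1.4969²) = 1.9583 for independent samples with unequal variances.
With z* = 1.960, the margin is 1.960 × 1.9583 = 3.8383.
x̄₁ − x̄₂ = 55.7 − 67.6 = -11.9000; the interval is -11.9000 ± 3.8383 = (-15.7383, -8.0617).
The interval (-15.7383, -8.0617) does not contain 0, so the difference is significant.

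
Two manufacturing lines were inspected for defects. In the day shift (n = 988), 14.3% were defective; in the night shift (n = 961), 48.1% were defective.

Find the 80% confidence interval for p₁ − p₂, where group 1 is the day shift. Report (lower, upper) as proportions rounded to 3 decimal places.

(-0.363, -0.313)

Each SE is √(p̂(1−p̂)/n): √(0.1430·0.8570/988) = 0.01114 and √(0.4810·0.5190/961) = 0.01612.
SE(p̂₁ − p̂₂) = √(SE₁² + SE₂²) = √(0.0001240996 + 0.0002598544) = 0.01959, since the two samples are independent.
At 80% confidence z* = 1.282; margin = 1.282 × 0.01959 = 0.02511.
The difference is 0.1430 − 0.4810 = -0.3380, so the interval is -0.3380 ± 0.02511 = (-0.363, -0.313).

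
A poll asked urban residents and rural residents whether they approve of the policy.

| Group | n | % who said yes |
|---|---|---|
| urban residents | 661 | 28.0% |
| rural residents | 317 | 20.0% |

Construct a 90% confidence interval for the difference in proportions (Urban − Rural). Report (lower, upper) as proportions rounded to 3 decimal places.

(0.033, 0.127)

Each SE is √(p̂(1−p̂)/n): √(0.2800·0.7200/661) = 0.01746 and √(0.2000·0.8000/317) = 0.02247.
SE(p̂₁ − p̂₂) = √(SE₁² + SE₂²) = √(0.0003048516 + 0.0005049009) = 0.02846, since the two samples are independent.
At 90% confidence z* = 1.645; margin = 1.645 × 0.02846 = 0.04682.
The difference is 0.2800 − 0.2000 = 0.0800, so the interval is 0.0800 ± 0.04682 = (0.033, 0.127).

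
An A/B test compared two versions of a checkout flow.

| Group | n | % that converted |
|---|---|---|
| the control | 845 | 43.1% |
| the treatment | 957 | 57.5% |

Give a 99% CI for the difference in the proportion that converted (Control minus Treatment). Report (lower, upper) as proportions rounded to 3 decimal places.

The two standard errors are √(0.4310×0.5690/845) = 0.01704 and √(0.5750×0.4250/957) = 0.01598.
Because the samples are independent, SE_diff = √(0.01704² + 0.01598²) = 0.02336.
Using z* = 2.576 for 99%, ME = 2.576 × 0.02336 = 0.06018.
p̂₁ − p̂₂ = -0.1440; interval -0.1440 ± 0.06018 gives (-0.204, -0.084).

(-0.204, -0.084)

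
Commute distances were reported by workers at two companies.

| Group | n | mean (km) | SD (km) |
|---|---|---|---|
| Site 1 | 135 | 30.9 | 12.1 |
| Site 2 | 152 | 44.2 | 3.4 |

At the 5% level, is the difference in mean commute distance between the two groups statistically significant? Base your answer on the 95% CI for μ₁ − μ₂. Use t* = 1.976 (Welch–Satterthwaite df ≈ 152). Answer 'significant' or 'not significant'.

significant

Per-group SEs: s₁/√n₁ = 12.1/√135 = 1.0414, s₂/√n₂ = 3.4/√152 = 0.2758.
Unpooled SE of the difference: √(1.08451396 + 0.07606564) = 1.0773.
Margin of error = t* · SE = 1.976 × 1.0773 = 2.1287.
x̄₁ − x̄₂ = 30.9 − 44.2 = -13.3000.
CI: -13.3000 ± 2.1287 = (-15.4287, -11.1713).
The interval (-15.4287, -11.1713) does not contain 0, so the difference is significant.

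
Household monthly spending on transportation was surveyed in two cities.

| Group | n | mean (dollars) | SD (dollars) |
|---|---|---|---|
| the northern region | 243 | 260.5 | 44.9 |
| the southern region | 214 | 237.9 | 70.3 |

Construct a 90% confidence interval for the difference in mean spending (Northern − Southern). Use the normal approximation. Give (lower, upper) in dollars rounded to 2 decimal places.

Standard errors of each mean: 44.9/√243 = 2.8803 and 70.3/√214 = 4.8056.
SE(x̄₁ − x̄₂) = √(2.8803² + 4.8056²) = 5.6027 for independent samples with unequal variances.
With z* = 1.645, the margin is 1.645 × 5.6027 = 9.2164.
x̄₁ − x̄₂ = 260.5 − 237.9 = 22.6000; the interval is 22.6000 ± 9.2164 = (13.38, 31.82).

(13.38, 31.82)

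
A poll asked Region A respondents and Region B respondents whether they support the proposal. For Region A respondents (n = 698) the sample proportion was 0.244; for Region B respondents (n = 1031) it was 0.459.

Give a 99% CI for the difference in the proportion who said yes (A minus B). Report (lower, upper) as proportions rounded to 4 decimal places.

(-0.2729, -0.1571)

SE₁ = √(p̂₁(1−p̂₁)/n₁) = √(0.2440·0.7560/698) = 0.01626; SE₂ = √(0.4590·0.5410/1031) = 0.01552.
Independent samples: SE of the difference = √(SE₁² + SE₂²) = √(0.0002643876 + 0.0002408704) = 0.02248.
z* for 99% confidence is 2.576, so the margin of error is 2.576 × 0.02248 = 0.05791.
Point estimate p̂₁ − p̂₂ = 0.2440 − 0.4590 = -0.2150.
-0.2150 ± 0.05791 → (-0.2729, -0.1571).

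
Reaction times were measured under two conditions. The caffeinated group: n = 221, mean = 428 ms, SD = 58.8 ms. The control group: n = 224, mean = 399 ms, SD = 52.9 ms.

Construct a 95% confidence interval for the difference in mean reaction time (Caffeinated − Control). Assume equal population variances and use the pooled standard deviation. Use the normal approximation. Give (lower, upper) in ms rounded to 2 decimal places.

s_p = √[((n₁−1)s₁² + (n₂−1)s₂²)/(n₁+n₂−2)] = √[(220·58.8² + 223·52.9²)/443] = 55.9079.
SE = 55.9079·√(1/221 + 1/224) = 5.3007.
With z* = 1.960, margin = 1.960 × 5.3007 = 10.3894.
x̄₁ − x̄₂ = 428 − 399 = 29.0000; interval 29.0000 ± 10.3894 = (18.61, 39.39).

(18.61, 39.39)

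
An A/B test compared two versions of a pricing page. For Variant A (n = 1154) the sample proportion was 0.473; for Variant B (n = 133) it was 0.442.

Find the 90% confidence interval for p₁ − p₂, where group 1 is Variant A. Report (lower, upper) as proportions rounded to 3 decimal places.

The two standard errors are √(0.4730×0.5270/1154) = 0.01470 and √(0.4420×0.5580/133) = 0.04306.
Because the samples are independent, SE_diff = √(0.01470² + 0.04306²) = 0.04550.
Using z* = 1.645 for 90%, ME = 1.645 × 0.04550 = 0.07485.
p̂₁ − p̂₂ = 0.0310; interval 0.0310 ± 0.07485 gives (-0.044, 0.106).

(-0.044, 0.106)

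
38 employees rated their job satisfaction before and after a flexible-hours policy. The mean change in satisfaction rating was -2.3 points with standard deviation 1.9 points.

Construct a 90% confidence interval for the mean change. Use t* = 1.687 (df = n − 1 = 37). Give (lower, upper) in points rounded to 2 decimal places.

(-2.82, -1.78)

Paired design: SE = s_d/√n = 1.9/√38 = 0.3082.
t* = 1.687; margin of error = 1.687 × 0.3082 = 0.5199.
-2.3 ± 0.5199 → (-2.82, -1.78).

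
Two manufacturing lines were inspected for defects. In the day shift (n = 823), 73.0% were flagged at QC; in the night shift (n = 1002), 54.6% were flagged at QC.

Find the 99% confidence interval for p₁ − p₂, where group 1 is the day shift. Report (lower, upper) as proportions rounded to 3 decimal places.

(0.127, 0.241)

Each SE is √(p̂(1−p̂)/n): √(0.7300·0.2700/823) = 0.01548 and √(0.5460·0.4540/1002) = 0.01573.
SE(p̂₁ − p̂₂) = √(SE₁² + SE₂²) = √(0.0002396304 + 0.0002474329) = 0.02207, since the two samples are independent.
At 99% confidence z* = 2.576; margin = 2.576 × 0.02207 = 0.05685.
The difference is 0.7300 − 0.5460 = 0.1840, so the interval is 0.1840 ± 0.05685 = (0.127, 0.241).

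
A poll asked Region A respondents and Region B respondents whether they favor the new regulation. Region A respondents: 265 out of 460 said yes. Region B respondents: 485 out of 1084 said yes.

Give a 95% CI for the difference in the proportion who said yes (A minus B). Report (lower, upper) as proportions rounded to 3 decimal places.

(0.075, 0.183)

p̂₁ = 265/460 = 0.5761 and p̂₂ = 485/1084 = 0.4474.
SE₁ = √(p̂₁(1−p̂₁)/n₁) = √(0.5761·0.4239/460) = 0.02304; SE₂ = √(0.4474·0.5526/1084) = 0.01510.
Independent samples: SE of the difference = √(SE₁² + SE₂²) = √(0.0005308416 + 0.00022801) = 0.02755.
z* for 95% confidence is 1.960, so the margin of error is 1.960 × 0.02755 = 0.05400.
Point estimate p̂₁ − p̂₂ = 0.5761 − 0.4474 = 0.1287.
0.1287 ± 0.05400 → (0.075, 0.183).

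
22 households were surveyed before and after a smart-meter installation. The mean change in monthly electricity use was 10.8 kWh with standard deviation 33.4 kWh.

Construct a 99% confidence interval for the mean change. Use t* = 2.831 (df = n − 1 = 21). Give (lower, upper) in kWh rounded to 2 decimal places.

Paired design: SE = s_d/√n = 33.4/√22 = 7.1209.
t* = 2.831; margin of error = 2.831 × 7.1209 = 20.1593.
10.8 ± 20.1593 → (-9.36, 30.96).

(-9.36, 30.96)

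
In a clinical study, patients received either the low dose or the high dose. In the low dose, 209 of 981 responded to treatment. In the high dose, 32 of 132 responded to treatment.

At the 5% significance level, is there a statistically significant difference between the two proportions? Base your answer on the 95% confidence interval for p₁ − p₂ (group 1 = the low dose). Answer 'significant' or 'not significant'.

not significant

Sample proportions: 209/981 = 0.2130, 32/132 = 0.2424.
Each SE is √(p̂(1−p̂)/n): √(0.2130·0.7870/981) = 0.01307 and √(0.2424·0.7576/132) = 0.03730.
SE(p̂₁ − p̂₂) = √(SE₁² + SE₂²) = √(0.0001708249 + 0.00139129) = 0.03952, since the two samples are independent.
At 95% confidence z* = 1.960; margin = 1.960 × 0.03952 = 0.07746.
The difference is 0.2130 − 0.2424 = -0.0294, so the interval is -0.0294 ± 0.07746 = (-0.10686, 0.04806).
The interval (-0.10686, 0.04806) contains 0, so the difference is not significant.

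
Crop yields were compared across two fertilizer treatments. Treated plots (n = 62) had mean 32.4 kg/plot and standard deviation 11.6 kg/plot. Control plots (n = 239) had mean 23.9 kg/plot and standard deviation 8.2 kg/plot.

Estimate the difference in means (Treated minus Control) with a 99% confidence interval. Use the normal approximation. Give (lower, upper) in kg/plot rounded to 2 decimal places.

(4.47, 12.53)

Standard errors of each mean: 11.6/√62 = 1.4732 and 8.2/√239 = 0.5304.
SE(x̄₁ − x̄₂) = √(1.4732² + 0.5304²) = 1.5658 for independent samples with unequal variances.
With z* = 2.576, the margin is 2.576 × 1.5658 = 4.0335.
x̄₁ − x̄₂ = 32.4 − 23.9 = 8.5000; the interval is 8.5000 ± 4.0335 = (4.47, 12.53).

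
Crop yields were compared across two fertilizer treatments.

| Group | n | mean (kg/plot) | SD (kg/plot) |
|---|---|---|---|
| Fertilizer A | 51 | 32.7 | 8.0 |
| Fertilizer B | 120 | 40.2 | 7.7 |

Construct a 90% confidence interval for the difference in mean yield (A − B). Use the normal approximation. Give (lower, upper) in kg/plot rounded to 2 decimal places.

Standard errors of each mean: 8.0/√51 = 1.1202 and 7.7/√120 = 0.7029.
SE(x̄₁ − x̄₂) = √(1.1202² + 0.7029²) = 1.3225 for independent samples with unequal variances.
With z* = 1.645, the margin is 1.645 × 1.3225 = 2.1755.
x̄₁ − x̄₂ = 32.7 − 40.2 = -7.5000; the interval is -7.5000 ± 2.1755 = (-9.68, -5.32).

(-9.68, -5.32)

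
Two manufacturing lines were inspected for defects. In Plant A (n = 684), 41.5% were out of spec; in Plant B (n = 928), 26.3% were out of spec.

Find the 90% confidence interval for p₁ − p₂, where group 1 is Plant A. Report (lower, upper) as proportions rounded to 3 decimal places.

The two standard errors are √(0.4150×0.5850/684) = 0.01884 and √(0.2630×0.7370/928) = 0.01445.
Because the samples are independent, SE_diff = √(0.01884² + 0.01445²) = 0.02374.
Using z* = 1.645 for 90%, ME = 1.645 × 0.02374 = 0.03905.
p̂₁ − p̂₂ = 0.1520; interval 0.1520 ± 0.03905 gives (0.113, 0.191).

(0.113, 0.191)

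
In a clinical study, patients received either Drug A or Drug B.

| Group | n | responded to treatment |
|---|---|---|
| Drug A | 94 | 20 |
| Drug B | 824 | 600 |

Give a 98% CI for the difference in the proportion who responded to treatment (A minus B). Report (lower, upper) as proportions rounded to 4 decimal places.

First, p̂₁ = 20/94 = 0.2128; p̂₂ = 600/824 = 0.7282.
The two standard errors are √(0.2128×0.7872/94) = 0.04221 and √(0.7282×0.2718/824) = 0.01550.
Because the samples are independent, SE_diff = √(0.04221² + 0.01550²) = 0.04497.
Using z* = 2.326 for 98%, ME = 2.326 × 0.04497 = 0.10460.
p̂₁ − p̂₂ = -0.5154; interval -0.5154 ± 0.10460 gives (-0.6200, -0.4108).

(-0.6200, -0.4108)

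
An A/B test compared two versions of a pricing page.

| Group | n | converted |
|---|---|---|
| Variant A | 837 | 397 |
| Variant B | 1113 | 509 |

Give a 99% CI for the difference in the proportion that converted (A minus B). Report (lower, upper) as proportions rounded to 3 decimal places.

(-0.042, 0.076)

p̂₁ = 397/837 = 0.4743 and p̂₂ = 509/1113 = 0.4573.
SE₁ = √(p̂₁(1−p̂₁)/n₁) = √(0.4743·0.5257/837) = 0.01726; SE₂ = √(0.4573·0.5427/1113) = 0.01493.
Independent samples: SE of the difference = √(SE₁² + SE₂²) = √(0.0002979076 + 0.0002229049) = 0.02282.
z* for 99% confidence is 2.576, so the margin of error is 2.576 × 0.02282 = 0.05878.
Point estimate p̂₁ − p̂₂ = 0.4743 − 0.4573 = 0.0170.
0.0170 ± 0.05878 → (-0.042, 0.076).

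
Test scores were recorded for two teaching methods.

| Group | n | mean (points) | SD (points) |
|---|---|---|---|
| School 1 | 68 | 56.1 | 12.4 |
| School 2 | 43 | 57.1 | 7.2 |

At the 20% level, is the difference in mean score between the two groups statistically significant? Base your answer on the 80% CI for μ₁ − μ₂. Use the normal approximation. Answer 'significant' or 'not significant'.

not significant

Standard errors of each mean: 12.4/√68 = 1.5037 and 7.2/√43 = 1.0980.
SE(x̄₁ − x̄₂) = √(1.5037² + 1.0980²) = 1.8619 for independent samples with unequal variances.
With z* = 1.282, the margin is 1.282 × 1.8619 = 2.3870.
x̄₁ − x̄₂ = 56.1 − 57.1 = -1.0000; the interval is -1.0000 ± 2.3870 = (-3.3870, 1.3870).
The interval (-3.3870, 1.3870) contains 0, so the difference is not significant.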